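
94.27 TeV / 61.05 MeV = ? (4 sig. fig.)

1544000

(94.27e12) / (61.05e6) = 1.5441e6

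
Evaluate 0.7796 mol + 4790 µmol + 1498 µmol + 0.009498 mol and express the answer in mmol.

795.386 mmol

In mmol:
  0.7796 mol = 0.7796 × 10^3 mmol = 779.6
  4790 µmol = 4790 × 10^-3 mmol = 4.79
  1498 µmol = 1498 × 10^-3 mmol = 1.498
  0.009498 mol = 0.009498 × 10^3 mmol = 9.498
Sum: 779.6 + 4.79 + 1.498 + 9.498 = 795.386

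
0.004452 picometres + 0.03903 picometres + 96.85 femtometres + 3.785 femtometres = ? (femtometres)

144.117 femtometres

In femtometres:
  0.004452 picometres = 0.004452 × 10^3 femtometres = 4.452
  0.03903 picometres = 0.03903 × 10^3 femtometres = 39.03
  96.85 femtometres → 96.85
  3.785 femtometres → 3.785
Sum: 4.452 + 39.03 + 96.85 + 3.785 = 144.117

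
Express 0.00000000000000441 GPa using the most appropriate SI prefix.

= 4.41e-6 Pa; 1e-6 is micro.

4.41 μPa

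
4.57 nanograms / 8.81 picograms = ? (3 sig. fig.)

(4.57e-9) / (8.81e-12) = 0.5187e3

519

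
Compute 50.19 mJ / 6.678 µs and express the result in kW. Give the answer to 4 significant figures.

(50.19 × 10⁻³) / (6.678 × 10⁻⁶) = 7.51572 × 10³ W

7.516 kW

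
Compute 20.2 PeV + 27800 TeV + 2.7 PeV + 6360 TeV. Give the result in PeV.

In PeV:
  20.2 PeV → 20.2
  27800 TeV = 27800 × 10^-3 PeV = 27.8
  2.7 PeV → 2.7
  6360 TeV = 6360 × 10^-3 PeV = 6.36
Sum: 20.2 + 27.8 + 2.7 + 6.36 = 57.06

57.06 PeV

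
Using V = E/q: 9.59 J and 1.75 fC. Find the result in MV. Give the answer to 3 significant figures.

(9.59) / (1.75 × 10^-15) = 5.48 × 10^15 V

5480000000 MV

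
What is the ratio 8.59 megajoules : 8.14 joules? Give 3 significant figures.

(8.59e6) / (8.14) = 1.055e6

1060000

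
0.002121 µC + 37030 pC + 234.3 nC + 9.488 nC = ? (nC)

In nC:
  0.002121 µC = 0.002121 × 10^3 nC = 2.121
  37030 pC = 37030 × 10^-3 nC = 37.03
  234.3 nC → 234.3
  9.488 nC → 9.488
Sum: 2.121 + 37.03 + 234.3 + 9.488 = 282.939

282.939 nC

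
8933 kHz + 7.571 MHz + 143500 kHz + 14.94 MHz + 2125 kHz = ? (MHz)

In MHz:
  8933 kHz = 8933 × 10^-3 MHz = 8.933
  7.571 MHz → 7.571
  143500 kHz = 143500 × 10^-3 MHz = 143.5
  14.94 MHz → 14.94
  2125 kHz = 2125 × 10^-3 MHz = 2.125
Sum: 8.933 + 7.571 + 143.5 + 14.94 + 2.125 = 177.069

177.069 MHz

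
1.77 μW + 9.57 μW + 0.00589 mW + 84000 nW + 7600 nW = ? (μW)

In μW:
  1.77 μW → 1.77
  9.57 μW → 9.57
  0.00589 mW = 0.00589 × 10³ μW = 5.89
  84000 nW = 84000 × 10⁻³ μW = 84
  7600 nW = 7600 × 10⁻³ μW = 7.6
Sum: 1.77 + 9.57 + 5.89 + 84 + 7.6 = 108.83

108.83 μW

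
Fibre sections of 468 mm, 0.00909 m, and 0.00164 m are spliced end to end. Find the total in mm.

In mm:
  468 mm → 468
  0.00909 m = 0.00909e3 mm = 9.09
  0.00164 m = 0.00164e3 mm = 1.64
Sum: 468 + 9.09 + 1.64 = 478.73

478.73 mm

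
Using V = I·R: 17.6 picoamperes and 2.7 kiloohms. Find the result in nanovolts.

47.52 nanovolts

17.6 × 10^-12 × 2.7 × 10^3 = 47.52 × 10^-9 V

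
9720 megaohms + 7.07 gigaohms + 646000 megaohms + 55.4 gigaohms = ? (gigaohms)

718.19 gigaohms

In gigaohms:
  9720 megaohms = 9720 × 10^-3 gigaohms = 9.72
  7.07 gigaohms → 7.07
  646000 megaohms = 646000 × 10^-3 gigaohms = 646
  55.4 gigaohms → 55.4
Sum: 9.72 + 7.07 + 646 + 55.4 = 718.19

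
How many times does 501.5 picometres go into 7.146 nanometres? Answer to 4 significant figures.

14.25

(7.146 × 10⁻⁹) / (501.5 × 10⁻¹²) = 0.014249 × 10³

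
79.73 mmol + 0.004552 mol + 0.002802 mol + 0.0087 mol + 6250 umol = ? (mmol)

102.034 mmol

In mmol:
  79.73 mmol → 79.73
  0.004552 mol = 0.004552 × 10³ mmol = 4.552
  0.002802 mol = 0.002802 × 10³ mmol = 2.802
  0.0087 mol = 0.0087 × 10³ mmol = 8.7
  6250 umol = 6250 × 10⁻³ mmol = 6.25
Sum: 79.73 + 4.552 + 2.802 + 8.7 + 6.25 = 102.034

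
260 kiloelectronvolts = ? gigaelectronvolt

kilo = 10³, giga = 10⁹; factor is 10⁻⁶.
260 × 10⁻⁶ = 0.00026

0.00026 gigaelectronvolts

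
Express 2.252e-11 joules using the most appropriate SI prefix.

22.52 picojoules

= 22.52e-12 joules; 1e-12 is pico.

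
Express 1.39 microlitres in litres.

micro = 10⁻⁶, (no prefix) = 10⁰; factor is 10⁻⁶.
1.39 × 10⁻⁶ = 0.00000139

0.00000139 litres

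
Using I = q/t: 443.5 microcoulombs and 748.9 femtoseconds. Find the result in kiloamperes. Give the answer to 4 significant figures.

592200 kiloamperes

(443.5e-6) / (748.9e-15) = 0.592202e9 A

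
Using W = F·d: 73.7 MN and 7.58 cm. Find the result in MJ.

5.58646 MJ

73.7e6 × 7.58e-2 = 558.646e4 J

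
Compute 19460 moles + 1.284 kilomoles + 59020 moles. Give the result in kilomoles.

In kilomoles:
  19460 moles = 19460e-3 kilomoles = 19.46
  1.284 kilomoles → 1.284
  59020 moles = 59020e-3 kilomoles = 59.02
Sum: 19.46 + 1.284 + 59.02 = 79.764

79.764 kilomoles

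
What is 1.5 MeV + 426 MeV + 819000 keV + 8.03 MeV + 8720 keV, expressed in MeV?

In MeV:
  1.5 MeV → 1.5
  426 MeV → 426
  819000 keV = 819000 × 10⁻³ MeV = 819
  8.03 MeV → 8.03
  8720 keV = 8720 × 10⁻³ MeV = 8.72
Sum: 1.5 + 426 + 819 + 8.03 + 8.72 = 1263.25

1263.25 MeV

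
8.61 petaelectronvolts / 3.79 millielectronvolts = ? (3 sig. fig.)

2270000000000000000

(8.61e15) / (3.79e-3) = 2.272e18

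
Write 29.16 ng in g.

0.00000002916 g

nano = 10⁻⁹, (no prefix) = 10⁰; factor is 10⁻⁹.
29.16 × 10⁻⁹ = 0.00000002916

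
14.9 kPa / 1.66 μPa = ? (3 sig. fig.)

(14.9 × 10^3) / (1.66 × 10^-6) = 8.976 × 10^9

8980000000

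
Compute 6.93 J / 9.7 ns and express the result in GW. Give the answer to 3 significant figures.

(6.93) / (9.7e-9) = 0.71443e9 W

0.714 GW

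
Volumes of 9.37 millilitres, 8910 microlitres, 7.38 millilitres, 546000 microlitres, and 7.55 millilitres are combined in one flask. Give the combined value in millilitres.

In millilitres:
  9.37 millilitres → 9.37
  8910 microlitres = 8910 × 10⁻³ millilitres = 8.91
  7.38 millilitres → 7.38
  546000 microlitres = 546000 × 10⁻³ millilitres = 546
  7.55 millilitres → 7.55
Sum: 9.37 + 8.91 + 7.38 + 546 + 7.55 = 579.21

579.21 millilitres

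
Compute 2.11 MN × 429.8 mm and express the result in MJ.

0.906878 MJ

2.11e6 × 429.8e-3 = 906.878e3 J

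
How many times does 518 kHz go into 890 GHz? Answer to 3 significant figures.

(890 × 10⁹) / (518 × 10³) = 1.718 × 10⁶

1720000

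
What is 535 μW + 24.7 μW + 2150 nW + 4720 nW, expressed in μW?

In μW:
  535 μW → 535
  24.7 μW → 24.7
  2150 nW = 2150 × 10^-3 μW = 2.15
  4720 nW = 4720 × 10^-3 μW = 4.72
Sum: 535 + 24.7 + 2.15 + 4.72 = 566.57

566.57 μW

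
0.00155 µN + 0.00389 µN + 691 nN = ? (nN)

696.44 nN

In nN:
  0.00155 µN = 0.00155e3 nN = 1.55
  0.00389 µN = 0.00389e3 nN = 3.89
  691 nN → 691
Sum: 1.55 + 3.89 + 691 = 696.44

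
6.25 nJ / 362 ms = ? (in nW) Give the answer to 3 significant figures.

17.3 nW

(6.25 × 10^-9) / (362 × 10^-3) = 0.017265 × 10^-6 W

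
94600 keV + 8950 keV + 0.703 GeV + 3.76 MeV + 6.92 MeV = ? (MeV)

817.23 MeV

In MeV:
  94600 keV = 94600 × 10^-3 MeV = 94.6
  8950 keV = 8950 × 10^-3 MeV = 8.95
  0.703 GeV = 0.703 × 10^3 MeV = 703
  3.76 MeV → 3.76
  6.92 MeV → 6.92
Sum: 94.6 + 8.95 + 703 + 3.76 + 6.92 = 817.23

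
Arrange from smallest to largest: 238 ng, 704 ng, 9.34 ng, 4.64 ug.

9.34 ng < 238 ng < 704 ng < 4.64 ug

238 ng = 0.000000238 g
704 ng = 0.000000704 g
9.34 ng = 0.00000000934 g
4.64 ug = 0.00000464 g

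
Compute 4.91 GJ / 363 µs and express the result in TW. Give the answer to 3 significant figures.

13.5 TW

(4.91 × 10⁹) / (363 × 10⁻⁶) = 0.013526 × 10¹⁵ W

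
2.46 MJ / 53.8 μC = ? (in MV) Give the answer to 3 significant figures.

(2.46 × 10^6) / (53.8 × 10^-6) = 0.045725 × 10^12 V

45700 MV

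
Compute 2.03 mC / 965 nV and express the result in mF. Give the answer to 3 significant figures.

2100000 mF

(2.03 × 10^-3) / (965 × 10^-9) = 0.0021036 × 10^6 F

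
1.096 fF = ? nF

femto = 10^-15, nano = 10^-9; factor is 10^-6.
1.096 × 10^-6 = 0.000001096

0.000001096 nF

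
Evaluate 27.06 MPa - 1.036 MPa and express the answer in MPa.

In MPa:
  27.06 MPa → 27.06
  1.036 MPa → 1.036
Difference: 27.06 - 1.036 = 26.024

26.024 MPa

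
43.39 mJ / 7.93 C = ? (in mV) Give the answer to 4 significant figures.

5.472 mV

(43.39e-3) / (7.93) = 5.47163e-3 V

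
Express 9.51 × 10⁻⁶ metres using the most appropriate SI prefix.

= 9.51 × 10⁻⁶ metres; 10⁻⁶ is micro.

9.51 micrometres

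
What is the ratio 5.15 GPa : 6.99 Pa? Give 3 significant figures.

737000000

(5.15 × 10^9) / (6.99) = 0.7368 × 10^9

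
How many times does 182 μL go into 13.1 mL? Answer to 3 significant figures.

72.0

(13.1 × 10^-3) / (182 × 10^-6) = 0.07198 × 10^3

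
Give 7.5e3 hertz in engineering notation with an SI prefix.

7.5 kilohertz

= 7.5e3 hertz; 1e3 is kilo.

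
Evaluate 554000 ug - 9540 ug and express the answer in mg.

In mg:
  554000 ug = 554000 × 10^-3 mg = 554
  9540 ug = 9540 × 10^-3 mg = 9.54
Difference: 554 - 9.54 = 544.46

544.46 mg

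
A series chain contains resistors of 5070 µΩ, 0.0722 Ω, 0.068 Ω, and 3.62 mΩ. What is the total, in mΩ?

In mΩ:
  5070 µΩ = 5070e-3 mΩ = 5.07
  0.0722 Ω = 0.0722e3 mΩ = 72.2
  0.068 Ω = 0.068e3 mΩ = 68
  3.62 mΩ → 3.62
Sum: 5.07 + 72.2 + 68 + 3.62 = 148.89

148.89 mΩ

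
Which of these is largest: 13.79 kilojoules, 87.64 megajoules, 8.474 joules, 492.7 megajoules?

492.7 megajoules

13.79 kilojoules = 13790 joules
87.64 megajoules = 87640000 joules
8.474 joules = 8.474 joules
492.7 megajoules = 492700000 joules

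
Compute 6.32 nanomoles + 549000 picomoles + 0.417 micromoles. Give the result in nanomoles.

972.32 nanomoles

In nanomoles:
  6.32 nanomoles → 6.32
  549000 picomoles = 549000e-3 nanomoles = 549
  0.417 micromoles = 0.417e3 nanomoles = 417
Sum: 6.32 + 549 + 417 = 972.32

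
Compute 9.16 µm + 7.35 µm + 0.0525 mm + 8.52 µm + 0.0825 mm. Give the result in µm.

160.03 µm

In µm:
  9.16 µm → 9.16
  7.35 µm → 7.35
  0.0525 mm = 0.0525 × 10^3 µm = 52.5
  8.52 µm → 8.52
  0.0825 mm = 0.0825 × 10^3 µm = 82.5
Sum: 9.16 + 7.35 + 52.5 + 8.52 + 82.5 = 160.03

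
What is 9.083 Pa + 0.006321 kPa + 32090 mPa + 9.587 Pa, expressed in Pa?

In Pa:
  9.083 Pa → 9.083
  0.006321 kPa = 0.006321 × 10^3 Pa = 6.321
  32090 mPa = 32090 × 10^-3 Pa = 32.09
  9.587 Pa → 9.587
Sum: 9.083 + 6.321 + 32.09 + 9.587 = 57.081

57.081 Pa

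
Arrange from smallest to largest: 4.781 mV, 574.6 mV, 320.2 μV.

320.2 μV < 4.781 mV < 574.6 mV

4.781 mV = 0.004781 V
574.6 mV = 0.5746 V
320.2 μV = 0.0003202 V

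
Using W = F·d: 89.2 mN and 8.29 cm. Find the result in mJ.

89.2 × 10^-3 × 8.29 × 10^-2 = 739.468 × 10^-5 J

7.39468 mJ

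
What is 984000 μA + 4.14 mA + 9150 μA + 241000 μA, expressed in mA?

1238.29 mA

In mA:
  984000 μA = 984000e-3 mA = 984
  4.14 mA → 4.14
  9150 μA = 9150e-3 mA = 9.15
  241000 μA = 241000e-3 mA = 241
Sum: 984 + 4.14 + 9.15 + 241 = 1238.29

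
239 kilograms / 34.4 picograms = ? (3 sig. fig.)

6950000000000000

(239e3) / (34.4e-12) = 6.948e15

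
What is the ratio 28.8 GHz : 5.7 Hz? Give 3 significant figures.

5050000000

(28.8 × 10^9) / (5.7) = 5.053 × 10^9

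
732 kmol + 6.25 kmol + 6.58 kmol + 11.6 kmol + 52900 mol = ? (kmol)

In kmol:
  732 kmol → 732
  6.25 kmol → 6.25
  6.58 kmol → 6.58
  11.6 kmol → 11.6
  52900 mol = 52900 × 10⁻³ kmol = 52.9
Sum: 732 + 6.25 + 6.58 + 11.6 + 52.9 = 809.33

809.33 kmol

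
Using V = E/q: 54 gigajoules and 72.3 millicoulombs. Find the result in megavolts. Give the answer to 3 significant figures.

(54e9) / (72.3e-3) = 0.74689e12 V

747000 megavolts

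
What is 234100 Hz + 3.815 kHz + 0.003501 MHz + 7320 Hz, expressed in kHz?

248.736 kHz

In kHz:
  234100 Hz = 234100 × 10⁻³ kHz = 234.1
  3.815 kHz → 3.815
  0.003501 MHz = 0.003501 × 10³ kHz = 3.501
  7320 Hz = 7320 × 10⁻³ kHz = 7.32
Sum: 234.1 + 3.815 + 3.501 + 7.32 = 248.736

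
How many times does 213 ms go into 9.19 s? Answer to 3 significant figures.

43.1

(9.19) / (213 × 10^-3) = 0.04315 × 10^3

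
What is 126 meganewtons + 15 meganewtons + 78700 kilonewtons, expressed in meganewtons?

219.7 meganewtons

In meganewtons:
  126 meganewtons → 126
  15 meganewtons → 15
  78700 kilonewtons = 78700e-3 meganewtons = 78.7
Sum: 126 + 15 + 78.7 = 219.7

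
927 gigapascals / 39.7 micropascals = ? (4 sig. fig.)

(927 × 10⁹) / (39.7 × 10⁻⁶) = 23.35 × 10¹⁵

23350000000000000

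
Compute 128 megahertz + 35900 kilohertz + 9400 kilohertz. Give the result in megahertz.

In megahertz:
  128 megahertz → 128
  35900 kilohertz = 35900 × 10⁻³ megahertz = 35.9
  9400 kilohertz = 9400 × 10⁻³ megahertz = 9.4
Sum: 128 + 35.9 + 9.4 = 173.3

173.3 megahertz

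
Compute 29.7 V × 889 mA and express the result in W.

26.4033 W

29.7 × 889 × 10^-3 = 26403.3 × 10^-3 W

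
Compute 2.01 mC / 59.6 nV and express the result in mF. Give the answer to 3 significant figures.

33700000 mF

(2.01e-3) / (59.6e-9) = 0.033725e6 F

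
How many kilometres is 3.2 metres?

0.0032 kilometres

(no prefix) = 1e0, kilo = 1e3; factor is 1e-3.
3.2 × 1e-3 = 0.0032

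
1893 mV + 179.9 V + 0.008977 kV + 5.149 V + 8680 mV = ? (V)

204.599 V

In V:
  1893 mV = 1893 × 10⁻³ V = 1.893
  179.9 V → 179.9
  0.008977 kV = 0.008977 × 10³ V = 8.977
  5.149 V → 5.149
  8680 mV = 8680 × 10⁻³ V = 8.68
Sum: 1.893 + 179.9 + 8.977 + 5.149 + 8.68 = 204.599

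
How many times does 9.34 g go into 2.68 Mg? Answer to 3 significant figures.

(2.68e6) / (9.34) = 0.2869e6

287000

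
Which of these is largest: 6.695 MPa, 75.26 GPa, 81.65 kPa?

6.695 MPa = 6695000 Pa
75.26 GPa = 75260000000 Pa
81.65 kPa = 81650 Pa

75.26 GPa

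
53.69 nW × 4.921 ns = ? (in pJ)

53.69 × 10^-9 × 4.921 × 10^-9 = 264.20849 × 10^-18 J

0.00026420849 pJ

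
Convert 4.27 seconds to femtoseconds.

4270000000000000 femtoseconds

(no prefix) = 1e0, femto = 1e-15; factor is 1e15.
4.27 × 1e15 = 4270000000000000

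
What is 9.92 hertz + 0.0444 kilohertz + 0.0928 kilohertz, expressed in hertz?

In hertz:
  9.92 hertz → 9.92
  0.0444 kilohertz = 0.0444 × 10^3 hertz = 44.4
  0.0928 kilohertz = 0.0928 × 10^3 hertz = 92.8
Sum: 9.92 + 44.4 + 92.8 = 147.12

147.12 hertz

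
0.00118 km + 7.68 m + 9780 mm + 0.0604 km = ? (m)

In m:
  0.00118 km = 0.00118 × 10³ m = 1.18
  7.68 m → 7.68
  9780 mm = 9780 × 10⁻³ m = 9.78
  0.0604 km = 0.0604 × 10³ m = 60.4
Sum: 1.18 + 7.68 + 9.78 + 60.4 = 79.04

79.04 m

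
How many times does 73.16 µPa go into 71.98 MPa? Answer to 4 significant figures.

(71.98e6) / (73.16e-6) = 0.98387e12

983900000000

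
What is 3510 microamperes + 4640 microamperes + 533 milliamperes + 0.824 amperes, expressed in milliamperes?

1365.15 milliamperes

In milliamperes:
  3510 microamperes = 3510 × 10^-3 milliamperes = 3.51
  4640 microamperes = 4640 × 10^-3 milliamperes = 4.64
  533 milliamperes → 533
  0.824 amperes = 0.824 × 10^3 milliamperes = 824
Sum: 3.51 + 4.64 + 533 + 824 = 1365.15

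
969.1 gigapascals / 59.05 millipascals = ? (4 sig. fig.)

16410000000000

(969.1e9) / (59.05e-3) = 16.412e12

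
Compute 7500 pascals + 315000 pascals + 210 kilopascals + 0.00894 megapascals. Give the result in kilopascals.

In kilopascals:
  7500 pascals = 7500e-3 kilopascals = 7.5
  315000 pascals = 315000e-3 kilopascals = 315
  210 kilopascals → 210
  0.00894 megapascals = 0.00894e3 kilopascals = 8.94
Sum: 7.5 + 315 + 210 + 8.94 = 541.44

541.44 kilopascals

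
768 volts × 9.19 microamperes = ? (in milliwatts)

7.05792 milliwatts

768 × 9.19 × 10^-6 = 7057.92 × 10^-6 W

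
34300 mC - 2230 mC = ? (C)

In C:
  34300 mC = 34300e-3 C = 34.3
  2230 mC = 2230e-3 C = 2.23
Difference: 34.3 - 2.23 = 32.07

32.07 C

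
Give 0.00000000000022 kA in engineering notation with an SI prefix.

= 220e-12 A; 1e-12 is pico.

220 pA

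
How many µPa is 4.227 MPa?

4227000000000 µPa

mega = 10^6, micro = 10^-6; factor is 10^12.
4.227 × 10^12 = 4227000000000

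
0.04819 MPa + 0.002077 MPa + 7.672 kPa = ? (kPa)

57.939 kPa

In kPa:
  0.04819 MPa = 0.04819 × 10^3 kPa = 48.19
  0.002077 MPa = 0.002077 × 10^3 kPa = 2.077
  7.672 kPa → 7.672
Sum: 48.19 + 2.077 + 7.672 = 57.939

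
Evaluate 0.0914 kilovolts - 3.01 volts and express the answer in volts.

88.39 volts

In volts:
  0.0914 kilovolts = 0.0914 × 10^3 volts = 91.4
  3.01 volts → 3.01
Difference: 91.4 - 3.01 = 88.39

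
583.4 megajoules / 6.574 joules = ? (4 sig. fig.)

88740000

(583.4e6) / (6.574) = 88.744e6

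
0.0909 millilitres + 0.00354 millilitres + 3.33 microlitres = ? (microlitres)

97.77 microlitres

In microlitres:
  0.0909 millilitres = 0.0909 × 10³ microlitres = 90.9
  0.00354 millilitres = 0.00354 × 10³ microlitres = 3.54
  3.33 microlitres → 3.33
Sum: 90.9 + 3.54 + 3.33 = 97.77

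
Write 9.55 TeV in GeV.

tera = 10¹², giga = 10⁹; factor is 10³.
9.55 × 10³ = 9550

9550 GeV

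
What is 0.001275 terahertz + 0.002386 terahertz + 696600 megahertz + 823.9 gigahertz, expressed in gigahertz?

In gigahertz:
  0.001275 terahertz = 0.001275 × 10³ gigahertz = 1.275
  0.002386 terahertz = 0.002386 × 10³ gigahertz = 2.386
  696600 megahertz = 696600 × 10⁻³ gigahertz = 696.6
  823.9 gigahertz → 823.9
Sum: 1.275 + 2.386 + 696.6 + 823.9 = 1524.161

1524.161 gigahertz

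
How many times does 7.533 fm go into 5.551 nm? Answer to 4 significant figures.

(5.551 × 10^-9) / (7.533 × 10^-15) = 0.73689 × 10^6

736900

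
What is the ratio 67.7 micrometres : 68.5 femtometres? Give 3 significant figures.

(67.7e-6) / (68.5e-15) = 0.9883e9

988000000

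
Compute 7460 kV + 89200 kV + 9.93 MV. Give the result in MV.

106.59 MV

In MV:
  7460 kV = 7460e-3 MV = 7.46
  89200 kV = 89200e-3 MV = 89.2
  9.93 MV → 9.93
Sum: 7.46 + 89.2 + 9.93 = 106.59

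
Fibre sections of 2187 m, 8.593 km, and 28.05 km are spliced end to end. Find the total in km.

In km:
  2187 m = 2187 × 10^-3 km = 2.187
  8.593 km → 8.593
  28.05 km → 28.05
Sum: 2.187 + 8.593 + 28.05 = 38.83

38.83 km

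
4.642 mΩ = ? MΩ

0.000000004642 MΩ

milli = 1e-3, mega = 1e6; factor is 1e-9.
4.642 × 1e-9 = 0.000000004642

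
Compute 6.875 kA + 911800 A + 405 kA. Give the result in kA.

1323.675 kA

In kA:
  6.875 kA → 6.875
  911800 A = 911800 × 10^-3 kA = 911.8
  405 kA → 405
Sum: 6.875 + 911.8 + 405 = 1323.675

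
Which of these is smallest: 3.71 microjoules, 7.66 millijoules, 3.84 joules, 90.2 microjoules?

3.71 microjoules

3.71 microjoules = 0.00000371 joules
7.66 millijoules = 0.00766 joules
3.84 joules = 3.84 joules
90.2 microjoules = 0.0000902 joules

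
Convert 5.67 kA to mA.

kilo = 10³, milli = 10⁻³; factor is 10⁶.
5.67 × 10⁶ = 5670000

5670000 mA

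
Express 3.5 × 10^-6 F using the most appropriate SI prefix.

= 3.5 × 10^-6 F; 10^-6 is micro.

3.5 μF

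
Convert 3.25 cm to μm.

centi = 1e-2, micro = 1e-6; factor is 1e4.
3.25 × 1e4 = 32500

32500 μm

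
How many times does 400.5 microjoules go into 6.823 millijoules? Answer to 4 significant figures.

(6.823e-3) / (400.5e-6) = 0.017036e3

17.04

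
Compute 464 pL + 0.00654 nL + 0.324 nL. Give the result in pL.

In pL:
  464 pL → 464
  0.00654 nL = 0.00654 × 10^3 pL = 6.54
  0.324 nL = 0.324 × 10^3 pL = 324
Sum: 464 + 6.54 + 324 = 794.54

794.54 pL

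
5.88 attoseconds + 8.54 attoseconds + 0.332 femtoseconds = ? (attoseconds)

346.42 attoseconds

In attoseconds:
  5.88 attoseconds → 5.88
  8.54 attoseconds → 8.54
  0.332 femtoseconds = 0.332e3 attoseconds = 332
Sum: 5.88 + 8.54 + 332 = 346.42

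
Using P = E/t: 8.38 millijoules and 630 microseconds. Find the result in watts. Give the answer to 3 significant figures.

(8.38 × 10^-3) / (630 × 10^-6) = 0.013302 × 10^3 W

13.3 watts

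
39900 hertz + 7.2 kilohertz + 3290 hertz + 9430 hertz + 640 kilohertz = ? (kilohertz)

699.82 kilohertz

In kilohertz:
  39900 hertz = 39900 × 10⁻³ kilohertz = 39.9
  7.2 kilohertz → 7.2
  3290 hertz = 3290 × 10⁻³ kilohertz = 3.29
  9430 hertz = 9430 × 10⁻³ kilohertz = 9.43
  640 kilohertz → 640
Sum: 39.9 + 7.2 + 3.29 + 9.43 + 640 = 699.82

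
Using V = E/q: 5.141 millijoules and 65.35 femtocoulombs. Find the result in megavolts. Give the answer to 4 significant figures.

(5.141e-3) / (65.35e-15) = 0.0786687e12 V

78670 megavolts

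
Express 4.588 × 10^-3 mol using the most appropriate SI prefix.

= 4.588 × 10^-3 mol; 10^-3 is milli.

4.588 mmol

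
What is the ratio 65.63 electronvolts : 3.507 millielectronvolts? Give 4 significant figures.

18710

(65.63) / (3.507 × 10^-3) = 18.714 × 10^3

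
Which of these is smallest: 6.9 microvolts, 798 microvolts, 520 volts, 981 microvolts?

6.9 microvolts

6.9 microvolts = 0.0000069 volts
798 microvolts = 0.000798 volts
520 volts = 520 volts
981 microvolts = 0.000981 volts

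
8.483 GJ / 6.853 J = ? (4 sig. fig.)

(8.483 × 10^9) / (6.853) = 1.2379 × 10^9

1238000000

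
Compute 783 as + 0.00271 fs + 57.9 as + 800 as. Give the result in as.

1643.61 as

In as:
  783 as → 783
  0.00271 fs = 0.00271e3 as = 2.71
  57.9 as → 57.9
  800 as → 800
Sum: 783 + 2.71 + 57.9 + 800 = 1643.61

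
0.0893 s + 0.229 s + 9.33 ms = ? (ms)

327.63 ms

In ms:
  0.0893 s = 0.0893e3 ms = 89.3
  0.229 s = 0.229e3 ms = 229
  9.33 ms → 9.33
Sum: 89.3 + 229 + 9.33 = 327.63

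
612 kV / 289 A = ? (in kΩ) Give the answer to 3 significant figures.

(612e3) / (289) = 2.1176e3 Ω

2.12 kΩ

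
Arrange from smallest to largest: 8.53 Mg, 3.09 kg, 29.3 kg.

8.53 Mg = 8530000 g
3.09 kg = 3090 g
29.3 kg = 29300 g

3.09 kg < 29.3 kg < 8.53 Mg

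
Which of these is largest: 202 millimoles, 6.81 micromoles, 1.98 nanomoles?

202 millimoles = 0.202 moles
6.81 micromoles = 0.00000681 moles
1.98 nanomoles = 0.00000000198 moles

202 millimoles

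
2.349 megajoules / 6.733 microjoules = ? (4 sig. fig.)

(2.349 × 10^6) / (6.733 × 10^-6) = 0.34888 × 10^12

348900000000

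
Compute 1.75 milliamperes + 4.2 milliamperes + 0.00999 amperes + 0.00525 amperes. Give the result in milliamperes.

21.19 milliamperes

In milliamperes:
  1.75 milliamperes → 1.75
  4.2 milliamperes → 4.2
  0.00999 amperes = 0.00999 × 10³ milliamperes = 9.99
  0.00525 amperes = 0.00525 × 10³ milliamperes = 5.25
Sum: 1.75 + 4.2 + 9.99 + 5.25 = 21.19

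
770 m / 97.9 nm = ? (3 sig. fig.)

7870000000

(770) / (97.9 × 10^-9) = 7.865 × 10^9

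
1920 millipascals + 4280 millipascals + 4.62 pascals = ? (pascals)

In pascals:
  1920 millipascals = 1920e-3 pascals = 1.92
  4280 millipascals = 4280e-3 pascals = 4.28
  4.62 pascals → 4.62
Sum: 1.92 + 4.28 + 4.62 = 10.82

10.82 pascals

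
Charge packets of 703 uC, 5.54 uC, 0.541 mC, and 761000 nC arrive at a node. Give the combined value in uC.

2010.54 uC

In uC:
  703 uC → 703
  5.54 uC → 5.54
  0.541 mC = 0.541 × 10^3 uC = 541
  761000 nC = 761000 × 10^-3 uC = 761
Sum: 703 + 5.54 + 541 + 761 = 2010.54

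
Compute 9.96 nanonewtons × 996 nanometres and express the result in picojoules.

0.00992016 picojoules

9.96e-9 × 996e-9 = 9920.16e-18 J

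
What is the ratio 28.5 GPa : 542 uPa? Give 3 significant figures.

(28.5 × 10^9) / (542 × 10^-6) = 0.05258 × 10^15

52600000000000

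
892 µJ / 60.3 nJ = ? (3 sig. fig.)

14800

(892 × 10^-6) / (60.3 × 10^-9) = 14.79 × 10^3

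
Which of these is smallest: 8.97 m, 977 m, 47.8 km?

8.97 m

8.97 m = 8.97 m
977 m = 977 m
47.8 km = 47800 m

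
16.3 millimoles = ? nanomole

16300000 nanomoles

milli = 1e-3, nano = 1e-9; factor is 1e6.
16.3 × 1e6 = 16300000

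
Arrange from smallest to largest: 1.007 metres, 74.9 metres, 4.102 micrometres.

1.007 metres = 1.007 metres
74.9 metres = 74.9 metres
4.102 micrometres = 0.000004102 metres

4.102 micrometres < 1.007 metres < 74.9 metres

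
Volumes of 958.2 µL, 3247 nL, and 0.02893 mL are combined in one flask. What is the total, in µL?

In µL:
  958.2 µL → 958.2
  3247 nL = 3247 × 10⁻³ µL = 3.247
  0.02893 mL = 0.02893 × 10³ µL = 28.93
Sum: 958.2 + 3.247 + 28.93 = 990.377

990.377 µL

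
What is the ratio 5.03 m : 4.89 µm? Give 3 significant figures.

(5.03) / (4.89 × 10⁻⁶) = 1.029 × 10⁶

1030000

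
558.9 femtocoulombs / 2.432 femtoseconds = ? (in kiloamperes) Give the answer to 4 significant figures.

0.2298 kiloamperes

(558.9 × 10⁻¹⁵) / (2.432 × 10⁻¹⁵) = 229.811 A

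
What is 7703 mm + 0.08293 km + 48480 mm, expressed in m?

139.113 m

In m:
  7703 mm = 7703 × 10⁻³ m = 7.703
  0.08293 km = 0.08293 × 10³ m = 82.93
  48480 mm = 48480 × 10⁻³ m = 48.48
Sum: 7.703 + 82.93 + 48.48 = 139.113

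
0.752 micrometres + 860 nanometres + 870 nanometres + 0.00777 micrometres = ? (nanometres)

2489.77 nanometres

In nanometres:
  0.752 micrometres = 0.752 × 10³ nanometres = 752
  860 nanometres → 860
  870 nanometres → 870
  0.00777 micrometres = 0.00777 × 10³ nanometres = 7.77
Sum: 752 + 860 + 870 + 7.77 = 2489.77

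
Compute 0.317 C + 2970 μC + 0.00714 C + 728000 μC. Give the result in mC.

1055.11 mC

In mC:
  0.317 C = 0.317 × 10^3 mC = 317
  2970 μC = 2970 × 10^-3 mC = 2.97
  0.00714 C = 0.00714 × 10^3 mC = 7.14
  728000 μC = 728000 × 10^-3 mC = 728
Sum: 317 + 2.97 + 7.14 + 728 = 1055.11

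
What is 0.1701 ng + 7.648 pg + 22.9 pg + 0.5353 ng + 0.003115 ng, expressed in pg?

739.063 pg

In pg:
  0.1701 ng = 0.1701 × 10^3 pg = 170.1
  7.648 pg → 7.648
  22.9 pg → 22.9
  0.5353 ng = 0.5353 × 10^3 pg = 535.3
  0.003115 ng = 0.003115 × 10^3 pg = 3.115
Sum: 170.1 + 7.648 + 22.9 + 535.3 + 3.115 = 739.063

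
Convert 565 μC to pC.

micro = 1e-6, pico = 1e-12; factor is 1e6.
565 × 1e6 = 565000000

565000000 pC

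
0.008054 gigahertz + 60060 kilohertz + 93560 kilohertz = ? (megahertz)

In megahertz:
  0.008054 gigahertz = 0.008054e3 megahertz = 8.054
  60060 kilohertz = 60060e-3 megahertz = 60.06
  93560 kilohertz = 93560e-3 megahertz = 93.56
Sum: 8.054 + 60.06 + 93.56 = 161.674

161.674 megahertz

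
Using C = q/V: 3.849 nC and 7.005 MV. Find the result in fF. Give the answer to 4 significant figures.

(3.849 × 10^-9) / (7.005 × 10^6) = 0.549465 × 10^-15 F

0.5495 fF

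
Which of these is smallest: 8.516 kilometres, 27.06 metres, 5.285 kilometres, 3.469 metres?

8.516 kilometres = 8516 metres
27.06 metres = 27.06 metres
5.285 kilometres = 5285 metres
3.469 metres = 3.469 metres

3.469 metres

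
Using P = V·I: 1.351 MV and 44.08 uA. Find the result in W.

1.351 × 10⁶ × 44.08 × 10⁻⁶ = 59.55208 W

59.55208 W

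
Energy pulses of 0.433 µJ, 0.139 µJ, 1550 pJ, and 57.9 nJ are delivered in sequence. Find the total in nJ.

In nJ:
  0.433 µJ = 0.433 × 10³ nJ = 433
  0.139 µJ = 0.139 × 10³ nJ = 139
  1550 pJ = 1550 × 10⁻³ nJ = 1.55
  57.9 nJ → 57.9
Sum: 433 + 139 + 1.55 + 57.9 = 631.45

631.45 nJ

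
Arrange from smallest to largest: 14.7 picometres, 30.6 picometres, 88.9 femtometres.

88.9 femtometres < 14.7 picometres < 30.6 picometres

14.7 picometres = 0.0000000000147 metres
30.6 picometres = 0.0000000000306 metres
88.9 femtometres = 0.0000000000000889 metres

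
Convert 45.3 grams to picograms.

(no prefix) = 10^0, pico = 10^-12; factor is 10^12.
45.3 × 10^12 = 45300000000000

45300000000000 picograms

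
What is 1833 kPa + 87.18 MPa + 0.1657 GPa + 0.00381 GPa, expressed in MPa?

258.523 MPa

In MPa:
  1833 kPa = 1833 × 10⁻³ MPa = 1.833
  87.18 MPa → 87.18
  0.1657 GPa = 0.1657 × 10³ MPa = 165.7
  0.00381 GPa = 0.00381 × 10³ MPa = 3.81
Sum: 1.833 + 87.18 + 165.7 + 3.81 = 258.523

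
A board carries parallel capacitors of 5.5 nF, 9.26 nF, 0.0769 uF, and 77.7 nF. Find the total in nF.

169.36 nF

In nF:
  5.5 nF → 5.5
  9.26 nF → 9.26
  0.0769 uF = 0.0769e3 nF = 76.9
  77.7 nF → 77.7
Sum: 5.5 + 9.26 + 76.9 + 77.7 = 169.36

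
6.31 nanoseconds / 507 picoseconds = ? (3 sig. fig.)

12.4

(6.31e-9) / (507e-12) = 0.01245e3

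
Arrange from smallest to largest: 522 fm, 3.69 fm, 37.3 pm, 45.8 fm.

522 fm = 0.000000000000522 m
3.69 fm = 0.00000000000000369 m
37.3 pm = 0.0000000000373 m
45.8 fm = 0.0000000000000458 m

3.69 fm < 45.8 fm < 522 fm < 37.3 pm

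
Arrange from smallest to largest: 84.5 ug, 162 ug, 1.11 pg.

84.5 ug = 0.0000845 g
162 ug = 0.000162 g
1.11 pg = 0.00000000000111 g

1.11 pg < 84.5 ug < 162 ug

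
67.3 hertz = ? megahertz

(no prefix) = 10^0, mega = 10^6; factor is 10^-6.
67.3 × 10^-6 = 0.0000673

0.0000673 megahertz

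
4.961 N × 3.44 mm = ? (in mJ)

17.06584 mJ

4.961 × 3.44e-3 = 17.06584e-3 J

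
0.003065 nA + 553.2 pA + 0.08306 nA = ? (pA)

639.325 pA

In pA:
  0.003065 nA = 0.003065 × 10³ pA = 3.065
  553.2 pA → 553.2
  0.08306 nA = 0.08306 × 10³ pA = 83.06
Sum: 3.065 + 553.2 + 83.06 = 639.325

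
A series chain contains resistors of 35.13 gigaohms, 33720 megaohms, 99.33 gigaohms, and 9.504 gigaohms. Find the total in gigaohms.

In gigaohms:
  35.13 gigaohms → 35.13
  33720 megaohms = 33720 × 10⁻³ gigaohms = 33.72
  99.33 gigaohms → 99.33
  9.504 gigaohms → 9.504
Sum: 35.13 + 33.72 + 99.33 + 9.504 = 177.684

177.684 gigaohms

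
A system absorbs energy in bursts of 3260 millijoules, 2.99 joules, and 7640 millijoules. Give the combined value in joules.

In joules:
  3260 millijoules = 3260e-3 joules = 3.26
  2.99 joules → 2.99
  7640 millijoules = 7640e-3 joules = 7.64
Sum: 3.26 + 2.99 + 7.64 = 13.89

13.89 joules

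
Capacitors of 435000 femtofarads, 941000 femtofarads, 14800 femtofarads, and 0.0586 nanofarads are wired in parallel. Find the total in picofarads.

In picofarads:
  435000 femtofarads = 435000 × 10⁻³ picofarads = 435
  941000 femtofarads = 941000 × 10⁻³ picofarads = 941
  14800 femtofarads = 14800 × 10⁻³ picofarads = 14.8
  0.0586 nanofarads = 0.0586 × 10³ picofarads = 58.6
Sum: 435 + 941 + 14.8 + 58.6 = 1449.4

1449.4 picofarads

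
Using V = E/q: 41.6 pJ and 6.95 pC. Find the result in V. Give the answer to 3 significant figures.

5.99 V

(41.6 × 10⁻¹²) / (6.95 × 10⁻¹²) = 5.9856 V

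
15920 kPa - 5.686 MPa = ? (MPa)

10.234 MPa

In MPa:
  15920 kPa = 15920 × 10⁻³ MPa = 15.92
  5.686 MPa → 5.686
Difference: 15.92 - 5.686 = 10.234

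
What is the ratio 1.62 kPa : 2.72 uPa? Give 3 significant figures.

596000000

(1.62 × 10^3) / (2.72 × 10^-6) = 0.5956 × 10^9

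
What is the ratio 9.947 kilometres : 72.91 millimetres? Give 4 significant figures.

(9.947e3) / (72.91e-3) = 0.13643e6

136400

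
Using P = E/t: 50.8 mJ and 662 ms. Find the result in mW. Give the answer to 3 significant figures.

76.7 mW

(50.8 × 10^-3) / (662 × 10^-3) = 0.076737 W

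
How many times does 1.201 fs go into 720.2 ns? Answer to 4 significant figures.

599700000

(720.2 × 10^-9) / (1.201 × 10^-15) = 599.67 × 10^6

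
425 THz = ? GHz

tera = 1e12, giga = 1e9; factor is 1e3.
425 × 1e3 = 425000

425000 GHz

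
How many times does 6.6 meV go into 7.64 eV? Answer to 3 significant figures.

1160

(7.64) / (6.6e-3) = 1.158e3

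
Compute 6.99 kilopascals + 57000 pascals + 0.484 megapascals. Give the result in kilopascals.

547.99 kilopascals

In kilopascals:
  6.99 kilopascals → 6.99
  57000 pascals = 57000 × 10^-3 kilopascals = 57
  0.484 megapascals = 0.484 × 10^3 kilopascals = 484
Sum: 6.99 + 57 + 484 = 547.99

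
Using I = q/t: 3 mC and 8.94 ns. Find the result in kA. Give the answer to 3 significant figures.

(3 × 10⁻³) / (8.94 × 10⁻⁹) = 0.33557 × 10⁶ A

336 kA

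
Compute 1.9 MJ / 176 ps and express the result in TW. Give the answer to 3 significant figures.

(1.9e6) / (176e-12) = 0.010795e18 W

10800 TW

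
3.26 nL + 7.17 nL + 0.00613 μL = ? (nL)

In nL:
  3.26 nL → 3.26
  7.17 nL → 7.17
  0.00613 μL = 0.00613 × 10³ nL = 6.13
Sum: 3.26 + 7.17 + 6.13 = 16.56

16.56 nL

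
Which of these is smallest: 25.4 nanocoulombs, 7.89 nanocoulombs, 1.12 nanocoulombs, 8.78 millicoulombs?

1.12 nanocoulombs

25.4 nanocoulombs = 0.0000000254 coulombs
7.89 nanocoulombs = 0.00000000789 coulombs
1.12 nanocoulombs = 0.00000000112 coulombs
8.78 millicoulombs = 0.00878 coulombs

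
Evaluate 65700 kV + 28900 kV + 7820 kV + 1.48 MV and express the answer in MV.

In MV:
  65700 kV = 65700e-3 MV = 65.7
  28900 kV = 28900e-3 MV = 28.9
  7820 kV = 7820e-3 MV = 7.82
  1.48 MV → 1.48
Sum: 65.7 + 28.9 + 7.82 + 1.48 = 103.9

103.9 MV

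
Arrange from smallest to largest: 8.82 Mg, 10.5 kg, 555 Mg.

10.5 kg < 8.82 Mg < 555 Mg

8.82 Mg = 8820000 g
10.5 kg = 10500 g
555 Mg = 555000000 g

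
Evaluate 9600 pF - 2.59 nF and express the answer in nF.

In nF:
  9600 pF = 9600e-3 nF = 9.6
  2.59 nF → 2.59
Difference: 9.6 - 2.59 = 7.01

7.01 nF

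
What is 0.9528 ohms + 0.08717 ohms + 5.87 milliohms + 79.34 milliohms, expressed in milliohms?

1125.18 milliohms

In milliohms:
  0.9528 ohms = 0.9528 × 10^3 milliohms = 952.8
  0.08717 ohms = 0.08717 × 10^3 milliohms = 87.17
  5.87 milliohms → 5.87
  79.34 milliohms → 79.34
Sum: 952.8 + 87.17 + 5.87 + 79.34 = 1125.18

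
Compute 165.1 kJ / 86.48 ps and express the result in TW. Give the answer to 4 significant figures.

(165.1 × 10³) / (86.48 × 10⁻¹²) = 1.90911 × 10¹⁵ W

1909 TW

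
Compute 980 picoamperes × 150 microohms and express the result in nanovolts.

0.000147 nanovolts

980 × 10^-12 × 150 × 10^-6 = 147000 × 10^-18 V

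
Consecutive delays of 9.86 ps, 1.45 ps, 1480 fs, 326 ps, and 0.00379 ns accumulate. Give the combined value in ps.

In ps:
  9.86 ps → 9.86
  1.45 ps → 1.45
  1480 fs = 1480e-3 ps = 1.48
  326 ps → 326
  0.00379 ns = 0.00379e3 ps = 3.79
Sum: 9.86 + 1.45 + 1.48 + 326 + 3.79 = 342.58

342.58 ps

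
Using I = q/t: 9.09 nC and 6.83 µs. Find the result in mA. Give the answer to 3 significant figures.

(9.09 × 10⁻⁹) / (6.83 × 10⁻⁶) = 1.3309 × 10⁻³ A

1.33 mA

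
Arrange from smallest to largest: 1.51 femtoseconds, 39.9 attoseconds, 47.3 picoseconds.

39.9 attoseconds < 1.51 femtoseconds < 47.3 picoseconds

1.51 femtoseconds = 0.00000000000000151 seconds
39.9 attoseconds = 0.0000000000000000399 seconds
47.3 picoseconds = 0.0000000000473 seconds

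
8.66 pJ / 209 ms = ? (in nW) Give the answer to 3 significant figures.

(8.66 × 10⁻¹²) / (209 × 10⁻³) = 0.041435 × 10⁻⁹ W

0.0414 nW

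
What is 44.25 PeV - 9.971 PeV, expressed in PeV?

In PeV:
  44.25 PeV → 44.25
  9.971 PeV → 9.971
Difference: 44.25 - 9.971 = 34.279

34.279 PeV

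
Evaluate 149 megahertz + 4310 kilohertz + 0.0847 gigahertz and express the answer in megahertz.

In megahertz:
  149 megahertz → 149
  4310 kilohertz = 4310e-3 megahertz = 4.31
  0.0847 gigahertz = 0.0847e3 megahertz = 84.7
Sum: 149 + 4.31 + 84.7 = 238.01

238.01 megahertz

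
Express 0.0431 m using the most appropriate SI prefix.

= 43.1 × 10^-3 m; 10^-3 is milli.

43.1 mm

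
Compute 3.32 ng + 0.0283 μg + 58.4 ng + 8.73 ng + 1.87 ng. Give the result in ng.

100.62 ng

In ng:
  3.32 ng → 3.32
  0.0283 μg = 0.0283 × 10³ ng = 28.3
  58.4 ng → 58.4
  8.73 ng → 8.73
  1.87 ng → 1.87
Sum: 3.32 + 28.3 + 58.4 + 8.73 + 1.87 = 100.62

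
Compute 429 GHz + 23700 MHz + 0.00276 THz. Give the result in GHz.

455.46 GHz

In GHz:
  429 GHz → 429
  23700 MHz = 23700e-3 GHz = 23.7
  0.00276 THz = 0.00276e3 GHz = 2.76
Sum: 429 + 23.7 + 2.76 = 455.46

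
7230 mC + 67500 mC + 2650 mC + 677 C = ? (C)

In C:
  7230 mC = 7230e-3 C = 7.23
  67500 mC = 67500e-3 C = 67.5
  2650 mC = 2650e-3 C = 2.65
  677 C → 677
Sum: 7.23 + 67.5 + 2.65 + 677 = 754.38

754.38 C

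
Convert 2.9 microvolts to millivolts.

0.0029 millivolts

micro = 10^-6, milli = 10^-3; factor is 10^-3.
2.9 × 10^-3 = 0.0029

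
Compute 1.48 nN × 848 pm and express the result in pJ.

0.00000125504 pJ

1.48e-9 × 848e-12 = 1255.04e-21 J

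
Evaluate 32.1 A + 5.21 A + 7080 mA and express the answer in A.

In A:
  32.1 A → 32.1
  5.21 A → 5.21
  7080 mA = 7080e-3 A = 7.08
Sum: 32.1 + 5.21 + 7.08 = 44.39

44.39 A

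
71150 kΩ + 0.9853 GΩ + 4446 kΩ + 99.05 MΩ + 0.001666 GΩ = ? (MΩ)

In MΩ:
  71150 kΩ = 71150 × 10⁻³ MΩ = 71.15
  0.9853 GΩ = 0.9853 × 10³ MΩ = 985.3
  4446 kΩ = 4446 × 10⁻³ MΩ = 4.446
  99.05 MΩ → 99.05
  0.001666 GΩ = 0.001666 × 10³ MΩ = 1.666
Sum: 71.15 + 985.3 + 4.446 + 99.05 + 1.666 = 1161.612

1161.612 MΩ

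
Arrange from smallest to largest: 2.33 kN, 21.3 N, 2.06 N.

2.06 N < 21.3 N < 2.33 kN

2.33 kN = 2330 N
21.3 N = 21.3 N
2.06 N = 2.06 N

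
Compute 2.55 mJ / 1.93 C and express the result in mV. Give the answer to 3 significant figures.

(2.55 × 10^-3) / (1.93) = 1.3212 × 10^-3 V

1.32 mV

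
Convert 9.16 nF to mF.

0.00000916 mF

nano = 10^-9, milli = 10^-3; factor is 10^-6.
9.16 × 10^-6 = 0.00000916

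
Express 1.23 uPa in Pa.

0.00000123 Pa

micro = 10⁻⁶, (no prefix) = 10⁰; factor is 10⁻⁶.
1.23 × 10⁻⁶ = 0.00000123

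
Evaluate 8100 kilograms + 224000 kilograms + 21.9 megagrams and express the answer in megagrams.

In megagrams:
  8100 kilograms = 8100 × 10^-3 megagrams = 8.1
  224000 kilograms = 224000 × 10^-3 megagrams = 224
  21.9 megagrams → 21.9
Sum: 8.1 + 224 + 21.9 = 254

254 megagrams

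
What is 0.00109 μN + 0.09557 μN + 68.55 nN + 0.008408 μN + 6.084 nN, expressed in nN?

In nN:
  0.00109 μN = 0.00109 × 10^3 nN = 1.09
  0.09557 μN = 0.09557 × 10^3 nN = 95.57
  68.55 nN → 68.55
  0.008408 μN = 0.008408 × 10^3 nN = 8.408
  6.084 nN → 6.084
Sum: 1.09 + 95.57 + 68.55 + 8.408 + 6.084 = 179.702

179.702 nN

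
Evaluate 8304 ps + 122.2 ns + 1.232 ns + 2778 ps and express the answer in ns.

In ns:
  8304 ps = 8304e-3 ns = 8.304
  122.2 ns → 122.2
  1.232 ns → 1.232
  2778 ps = 2778e-3 ns = 2.778
Sum: 8.304 + 122.2 + 1.232 + 2.778 = 134.514

134.514 ns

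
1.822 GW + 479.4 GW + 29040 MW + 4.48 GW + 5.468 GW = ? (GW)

520.21 GW

In GW:
  1.822 GW → 1.822
  479.4 GW → 479.4
  29040 MW = 29040 × 10⁻³ GW = 29.04
  4.48 GW → 4.48
  5.468 GW → 5.468
Sum: 1.822 + 479.4 + 29.04 + 4.48 + 5.468 = 520.21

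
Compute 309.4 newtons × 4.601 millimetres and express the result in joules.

1.4235494 joules

309.4 × 4.601e-3 = 1423.5494e-3 J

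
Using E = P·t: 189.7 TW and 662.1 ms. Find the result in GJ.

125600.37 GJ

189.7 × 10^12 × 662.1 × 10^-3 = 125600.37 × 10^9 J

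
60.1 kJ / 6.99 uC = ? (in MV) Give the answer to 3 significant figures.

(60.1 × 10³) / (6.99 × 10⁻⁶) = 8.598 × 10⁹ V

8600 MV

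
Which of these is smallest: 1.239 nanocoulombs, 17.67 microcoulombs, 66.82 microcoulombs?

1.239 nanocoulombs

1.239 nanocoulombs = 0.000000001239 coulombs
17.67 microcoulombs = 0.00001767 coulombs
66.82 microcoulombs = 0.00006682 coulombs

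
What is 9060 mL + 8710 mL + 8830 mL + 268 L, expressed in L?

294.6 L

In L:
  9060 mL = 9060e-3 L = 9.06
  8710 mL = 8710e-3 L = 8.71
  8830 mL = 8830e-3 L = 8.83
  268 L → 268
Sum: 9.06 + 8.71 + 8.83 + 268 = 294.6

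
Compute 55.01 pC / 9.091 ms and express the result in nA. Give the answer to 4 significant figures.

(55.01 × 10^-12) / (9.091 × 10^-3) = 6.05104 × 10^-9 A

6.051 nA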